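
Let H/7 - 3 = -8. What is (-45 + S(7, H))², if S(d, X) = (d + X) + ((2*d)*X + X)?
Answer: 357604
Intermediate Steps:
H = -35 (H = 21 + 7*(-8) = 21 - 56 = -35)
S(d, X) = d + 2*X + 2*X*d (S(d, X) = (X + d) + (2*X*d + X) = (X + d) + (X + 2*X*d) = d + 2*X + 2*X*d)
(-45 + S(7, H))² = (-45 + (7 + 2*(-35) + 2*(-35)*7))² = (-45 + (7 - 70 - 490))² = (-45 - 553)² = (-598)² = 357604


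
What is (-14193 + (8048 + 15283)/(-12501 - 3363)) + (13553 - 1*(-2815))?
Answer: 11493623/5288 ≈ 2173.5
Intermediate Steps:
(-14193 + (8048 + 15283)/(-12501 - 3363)) + (13553 - 1*(-2815)) = (-14193 + 23331/(-15864)) + (13553 + 2815) = (-14193 + 23331*(-1/15864)) + 16368 = (-14193 - 7777/5288) + 16368 = -75060361/5288 + 16368 = 11493623/5288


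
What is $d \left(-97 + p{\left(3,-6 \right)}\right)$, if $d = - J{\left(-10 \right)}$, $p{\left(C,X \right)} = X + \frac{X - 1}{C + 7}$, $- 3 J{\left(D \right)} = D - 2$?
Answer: $\frac{2074}{5} \approx 414.8$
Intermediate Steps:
$J{\left(D \right)} = \frac{2}{3} - \frac{D}{3}$ ($J{\left(D \right)} = - \frac{D - 2}{3} = - \frac{-2 + D}{3} = \frac{2}{3} - \frac{D}{3}$)
$p{\left(C,X \right)} = X + \frac{-1 + X}{7 + C}$
$d = -4$ ($d = - (\frac{2}{3} - - \frac{10}{3}) = - (\frac{2}{3} + \frac{10}{3}) = \left(-1\right) 4 = -4$)
$d \left(-97 + p{\left(3,-6 \right)}\right) = - 4 \left(-97 + \frac{-1 + 8 \left(-6\right) + 3 \left(-6\right)}{7 + 3}\right) = - 4 \left(-97 + \frac{-1 - 48 - 18}{10}\right) = - 4 \left(-97 + \frac{1}{10} \left(-67\right)\right) = - 4 \left(-97 - \frac{67}{10}\right) = \left(-4\right) \left(- \frac{1037}{10}\right) = \frac{2074}{5}$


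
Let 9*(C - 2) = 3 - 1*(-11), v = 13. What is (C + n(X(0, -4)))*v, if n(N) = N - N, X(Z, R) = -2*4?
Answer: 416/9 ≈ 46.222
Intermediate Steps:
X(Z, R) = -8
C = 32/9 (C = 2 + (3 - 1*(-11))/9 = 2 + (3 + 11)/9 = 2 + (1/9)*14 = 2 + 14/9 = 32/9 ≈ 3.5556)
n(N) = 0
(C + n(X(0, -4)))*v = (32/9 + 0)*13 = (32/9)*13 = 416/9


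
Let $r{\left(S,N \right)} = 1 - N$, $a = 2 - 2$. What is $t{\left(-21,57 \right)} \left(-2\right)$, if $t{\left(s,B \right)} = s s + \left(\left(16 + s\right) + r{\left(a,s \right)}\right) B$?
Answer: $-2820$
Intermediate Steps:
$a = 0$ ($a = 2 - 2 = 0$)
$t{\left(s,B \right)} = s^{2} + 17 B$ ($t{\left(s,B \right)} = s s + \left(\left(16 + s\right) - \left(-1 + s\right)\right) B = s^{2} + 17 B$)
$t{\left(-21,57 \right)} \left(-2\right) = \left(\left(-21\right)^{2} + 17 \cdot 57\right) \left(-2\right) = \left(441 + 969\right) \left(-2\right) = 1410 \left(-2\right) = -2820$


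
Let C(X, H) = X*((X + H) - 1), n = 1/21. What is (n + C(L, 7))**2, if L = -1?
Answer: 10816/441 ≈ 24.526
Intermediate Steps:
n = 1/21 ≈ 0.047619
C(X, H) = X*(-1 + H + X) (C(X, H) = X*((H + X) - 1) = X*(-1 + H + X))
(n + C(L, 7))**2 = (1/21 - (-1 + 7 - 1))**2 = (1/21 - 1*5)**2 = (1/21 - 5)**2 = (-104/21)**2 = 10816/441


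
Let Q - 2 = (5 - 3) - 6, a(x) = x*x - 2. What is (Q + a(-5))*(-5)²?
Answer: 525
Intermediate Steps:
a(x) = -2 + x² (a(x) = x² - 2 = -2 + x²)
Q = -2 (Q = 2 + ((5 - 3) - 6) = 2 + (2 - 6) = 2 - 4 = -2)
(Q + a(-5))*(-5)² = (-2 + (-2 + (-5)²))*(-5)² = (-2 + (-2 + 25))*25 = (-2 + 23)*25 = 21*25 = 525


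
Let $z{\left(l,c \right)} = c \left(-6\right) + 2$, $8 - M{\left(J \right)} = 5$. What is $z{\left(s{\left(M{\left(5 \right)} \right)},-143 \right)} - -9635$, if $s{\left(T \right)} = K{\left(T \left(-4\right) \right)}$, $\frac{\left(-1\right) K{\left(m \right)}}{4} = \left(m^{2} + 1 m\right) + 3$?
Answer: $10495$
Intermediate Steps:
$M{\left(J \right)} = 3$ ($M{\left(J \right)} = 8 - 5 = 3$)
$K{\left(m \right)} = -12 - 4 m - 4 m^{2}$ ($K{\left(m \right)} = - 4 \left(\left(m^{2} + 1 m\right) + 3\right) = - 4 \left(\left(m^{2} + m\right) + 3\right) = - 4 \left(\left(m + m^{2}\right) + 3\right) = - 4 \left(3 + m + m^{2}\right) = -12 - 4 m - 4 m^{2}$)
$s{\left(T \right)} = -12 - 64 T^{2} + 16 T$ ($s{\left(T \right)} = -12 - 4 T \left(-4\right) - 4 \left(T \left(-4\right)\right)^{2} = -12 - 4 \left(- 4 T\right) - 4 \left(- 4 T\right)^{2} = -12 + 16 T - 4 \cdot 16 T^{2} = -12 + 16 T - 64 T^{2} = -12 - 64 T^{2} + 16 T$)
$z{\left(l,c \right)} = 2 - 6 c$ ($z{\left(l,c \right)} = - 6 c + 2 = 2 - 6 c$)
$z{\left(s{\left(M{\left(5 \right)} \right)},-143 \right)} - -9635 = \left(2 - -858\right) - -9635 = \left(2 + 858\right) + 9635 = 860 + 9635 = 10495$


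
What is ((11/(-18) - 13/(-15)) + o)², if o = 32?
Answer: 8427409/8100 ≈ 1040.4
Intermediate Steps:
((11/(-18) - 13/(-15)) + o)² = ((11/(-18) - 13/(-15)) + 32)² = ((11*(-1/18) - 13*(-1/15)) + 32)² = ((-11/18 + 13/15) + 32)² = (23/90 + 32)² = (2903/90)² = 8427409/8100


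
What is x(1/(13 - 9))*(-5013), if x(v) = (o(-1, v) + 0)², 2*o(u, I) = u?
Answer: -5013/4 ≈ -1253.3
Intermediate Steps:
o(u, I) = u/2
x(v) = ¼ (x(v) = ((½)*(-1) + 0)² = (-½ + 0)² = (-½)² = ¼)
x(1/(13 - 9))*(-5013) = (¼)*(-5013) = -5013/4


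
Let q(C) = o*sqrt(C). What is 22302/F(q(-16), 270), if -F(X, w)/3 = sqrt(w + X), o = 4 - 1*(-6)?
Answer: -3717*sqrt(10)/(5*sqrt(27 + 4*I)) ≈ -448.75 + 33.061*I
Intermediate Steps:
o = 10 (o = 4 + 6 = 10)
q(C) = 10*sqrt(C)
F(X, w) = -3*sqrt(X + w) (F(X, w) = -3*sqrt(w + X) = -3*sqrt(X + w))
22302/F(q(-16), 270) = 22302/((-3*sqrt(10*sqrt(-16) + 270))) = 22302/((-3*sqrt(10*(4*I) + 270))) = 22302/((-3*sqrt(40*I + 270))) = 22302/((-3*sqrt(270 + 40*I))) = 22302*(-1/(3*sqrt(270 + 40*I))) = -7434/sqrt(270 + 40*I)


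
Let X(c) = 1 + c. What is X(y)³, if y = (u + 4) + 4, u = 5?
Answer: 2744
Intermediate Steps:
y = 13 (y = (5 + 4) + 4 = 9 + 4 = 13)
X(y)³ = (1 + 13)³ = 14³ = 2744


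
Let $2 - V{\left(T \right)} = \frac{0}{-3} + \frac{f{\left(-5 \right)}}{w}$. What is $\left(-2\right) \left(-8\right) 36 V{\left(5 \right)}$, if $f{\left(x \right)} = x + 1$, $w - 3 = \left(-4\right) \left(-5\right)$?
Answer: $\frac{28800}{23} \approx 1252.2$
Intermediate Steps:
$w = 23$ ($w = 3 - -20 = 3 + 20 = 23$)
$f{\left(x \right)} = 1 + x$
$V{\left(T \right)} = \frac{50}{23}$ ($V{\left(T \right)} = 2 - \left(\frac{0}{-3} + \frac{1 - 5}{23}\right) = 2 - \left(0 \left(- \frac{1}{3}\right) - \frac{4}{23}\right) = 2 - \left(0 - \frac{4}{23}\right) = 2 - - \frac{4}{23} = 2 + \frac{4}{23} = \frac{50}{23}$)
$\left(-2\right) \left(-8\right) 36 V{\left(5 \right)} = \left(-2\right) \left(-8\right) 36 \cdot \frac{50}{23} = 16 \cdot 36 \cdot \frac{50}{23} = 576 \cdot \frac{50}{23} = \frac{28800}{23}$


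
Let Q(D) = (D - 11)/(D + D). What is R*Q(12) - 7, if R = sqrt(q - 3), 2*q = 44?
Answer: -7 + sqrt(19)/24 ≈ -6.8184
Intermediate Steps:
q = 22 (q = (1/2)*44 = 22)
R = sqrt(19) (R = sqrt(22 - 3) = sqrt(19) ≈ 4.3589)
Q(D) = (-11 + D)/(2*D) (Q(D) = (-11 + D)/((2*D)) = (-11 + D)*(1/(2*D)) = (-11 + D)/(2*D))
R*Q(12) - 7 = sqrt(19)*((1/2)*(-11 + 12)/12) - 7 = sqrt(19)*((1/2)*(1/12)*1) - 7 = sqrt(19)*(1/24) - 7 = sqrt(19)/24 - 7 = -7 + sqrt(19)/24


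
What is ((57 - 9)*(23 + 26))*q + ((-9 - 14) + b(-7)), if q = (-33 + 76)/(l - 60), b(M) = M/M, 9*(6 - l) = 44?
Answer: -460942/265 ≈ -1739.4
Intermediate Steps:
l = 10/9 (l = 6 - ⅑*44 = 6 - 44/9 = 10/9 ≈ 1.1111)
b(M) = 1
q = -387/530 (q = (-33 + 76)/(10/9 - 60) = 43/(-530/9) = 43*(-9/530) = -387/530 ≈ -0.73019)
((57 - 9)*(23 + 26))*q + ((-9 - 14) + b(-7)) = ((57 - 9)*(23 + 26))*(-387/530) + ((-9 - 14) + 1) = (48*49)*(-387/530) + (-23 + 1) = 2352*(-387/530) - 22 = -455112/265 - 22 = -460942/265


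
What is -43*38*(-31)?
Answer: 50654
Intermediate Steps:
-43*38*(-31) = -1634*(-31) = 50654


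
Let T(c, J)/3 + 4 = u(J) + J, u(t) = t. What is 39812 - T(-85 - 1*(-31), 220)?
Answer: 38504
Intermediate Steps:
T(c, J) = -12 + 6*J (T(c, J) = -12 + 3*(J + J) = -12 + 3*(2*J) = -12 + 6*J)
39812 - T(-85 - 1*(-31), 220) = 39812 - (-12 + 6*220) = 39812 - (-12 + 1320) = 39812 - 1*1308 = 39812 - 1308 = 38504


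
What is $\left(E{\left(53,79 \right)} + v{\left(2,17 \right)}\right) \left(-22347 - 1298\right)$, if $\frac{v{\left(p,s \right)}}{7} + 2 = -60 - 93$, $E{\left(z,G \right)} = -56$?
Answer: $26978945$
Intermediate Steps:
$v{\left(p,s \right)} = -1085$ ($v{\left(p,s \right)} = -14 + 7 \left(-60 - 93\right) = -14 + 7 \left(-153\right) = -14 - 1071 = -1085$)
$\left(E{\left(53,79 \right)} + v{\left(2,17 \right)}\right) \left(-22347 - 1298\right) = \left(-56 - 1085\right) \left(-22347 - 1298\right) = \left(-1141\right) \left(-23645\right) = 26978945$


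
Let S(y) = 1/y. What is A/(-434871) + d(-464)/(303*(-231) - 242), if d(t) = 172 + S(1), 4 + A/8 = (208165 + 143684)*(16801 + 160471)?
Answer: -35046127787409803/30543164685 ≈ -1.1474e+6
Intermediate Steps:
A = 498983807392 (A = -32 + 8*((208165 + 143684)*(16801 + 160471)) = -32 + 8*(351849*177272) = -32 + 8*62372975928 = -32 + 498983807424 = 498983807392)
d(t) = 173 (d(t) = 172 + 1/1 = 172 + 1 = 173)
A/(-434871) + d(-464)/(303*(-231) - 242) = 498983807392/(-434871) + 173/(303*(-231) - 242) = 498983807392*(-1/434871) + 173/(-69993 - 242) = -498983807392/434871 + 173/(-70235) = -498983807392/434871 + 173*(-1/70235) = -498983807392/434871 - 173/70235 = -35046127787409803/30543164685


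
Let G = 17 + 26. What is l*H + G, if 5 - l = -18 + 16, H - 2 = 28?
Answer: 253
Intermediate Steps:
H = 30 (H = 2 + 28 = 30)
l = 7 (l = 5 - (-18 + 16) = 5 - 1*(-2) = 5 + 2 = 7)
G = 43
l*H + G = 7*30 + 43 = 210 + 43 = 253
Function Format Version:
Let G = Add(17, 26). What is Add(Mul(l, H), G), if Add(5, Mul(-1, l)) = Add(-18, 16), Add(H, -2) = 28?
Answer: 253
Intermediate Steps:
H = 30 (H = Add(2, 28) = 30)
l = 7 (l = Add(5, Mul(-1, Add(-18, 16))) = Add(5, Mul(-1, -2)) = Add(5, 2) = 7)
G = 43
Add(Mul(l, H), G) = Add(Mul(7, 30), 43) = Add(210, 43) = 253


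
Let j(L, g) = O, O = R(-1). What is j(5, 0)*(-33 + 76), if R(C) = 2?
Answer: 86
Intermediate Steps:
O = 2
j(L, g) = 2
j(5, 0)*(-33 + 76) = 2*(-33 + 76) = 2*43 = 86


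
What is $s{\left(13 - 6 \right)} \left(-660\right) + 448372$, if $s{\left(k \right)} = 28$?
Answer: $429892$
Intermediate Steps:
$s{\left(13 - 6 \right)} \left(-660\right) + 448372 = 28 \left(-660\right) + 448372 = -18480 + 448372 = 429892$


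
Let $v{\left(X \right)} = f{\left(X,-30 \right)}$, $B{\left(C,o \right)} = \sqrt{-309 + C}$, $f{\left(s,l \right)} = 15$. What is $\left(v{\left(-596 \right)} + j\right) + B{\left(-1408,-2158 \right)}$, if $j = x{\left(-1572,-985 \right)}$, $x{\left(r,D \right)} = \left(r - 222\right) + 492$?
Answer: $-1287 + i \sqrt{1717} \approx -1287.0 + 41.437 i$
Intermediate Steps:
$x{\left(r,D \right)} = 270 + r$ ($x{\left(r,D \right)} = \left(-222 + r\right) + 492 = 270 + r$)
$j = -1302$ ($j = 270 - 1572 = -1302$)
$v{\left(X \right)} = 15$
$\left(v{\left(-596 \right)} + j\right) + B{\left(-1408,-2158 \right)} = \left(15 - 1302\right) + \sqrt{-309 - 1408} = -1287 + \sqrt{-1717} = -1287 + i \sqrt{1717}$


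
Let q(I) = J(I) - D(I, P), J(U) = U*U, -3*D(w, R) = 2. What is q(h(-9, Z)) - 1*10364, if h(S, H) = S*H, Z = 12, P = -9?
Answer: 3902/3 ≈ 1300.7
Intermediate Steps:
D(w, R) = -⅔ (D(w, R) = -⅓*2 = -⅔)
h(S, H) = H*S
J(U) = U²
q(I) = ⅔ + I² (q(I) = I² - 1*(-⅔) = I² + ⅔ = ⅔ + I²)
q(h(-9, Z)) - 1*10364 = (⅔ + (12*(-9))²) - 1*10364 = (⅔ + (-108)²) - 10364 = (⅔ + 11664) - 10364 = 34994/3 - 10364 = 3902/3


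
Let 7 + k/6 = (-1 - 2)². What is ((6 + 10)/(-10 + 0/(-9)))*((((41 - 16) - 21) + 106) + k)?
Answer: -976/5 ≈ -195.20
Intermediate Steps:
k = 12 (k = -42 + 6*(-1 - 2)² = -42 + 6*(-3)² = -42 + 6*9 = -42 + 54 = 12)
((6 + 10)/(-10 + 0/(-9)))*((((41 - 16) - 21) + 106) + k) = ((6 + 10)/(-10 + 0/(-9)))*((((41 - 16) - 21) + 106) + 12) = (16/(-10 + 0*(-⅑)))*(((25 - 21) + 106) + 12) = (16/(-10 + 0))*((4 + 106) + 12) = (16/(-10))*(110 + 12) = (16*(-⅒))*122 = -8/5*122 = -976/5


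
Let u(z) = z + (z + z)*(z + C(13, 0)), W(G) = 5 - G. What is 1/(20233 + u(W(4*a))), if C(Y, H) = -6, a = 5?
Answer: 1/20848 ≈ 4.7966e-5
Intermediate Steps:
u(z) = z + 2*z*(-6 + z) (u(z) = z + (z + z)*(z - 6) = z + (2*z)*(-6 + z) = z + 2*z*(-6 + z))
1/(20233 + u(W(4*a))) = 1/(20233 + (5 - 4*5)*(-11 + 2*(5 - 4*5))) = 1/(20233 + (5 - 1*20)*(-11 + 2*(5 - 1*20))) = 1/(20233 + (5 - 20)*(-11 + 2*(5 - 20))) = 1/(20233 - 15*(-11 + 2*(-15))) = 1/(20233 - 15*(-11 - 30)) = 1/(20233 - 15*(-41)) = 1/(20233 + 615) = 1/20848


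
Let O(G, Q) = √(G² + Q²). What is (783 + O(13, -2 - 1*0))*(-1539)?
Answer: -1205037 - 1539*√173 ≈ -1.2253e+6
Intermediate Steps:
(783 + O(13, -2 - 1*0))*(-1539) = (783 + √(13² + (-2 - 1*0)²))*(-1539) = (783 + √(169 + (-2 + 0)²))*(-1539) = (783 + √(169 + (-2)²))*(-1539) = (783 + √(169 + 4))*(-1539) = (783 + √173)*(-1539) = -1205037 - 1539*√173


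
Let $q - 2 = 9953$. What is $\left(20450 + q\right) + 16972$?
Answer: $47377$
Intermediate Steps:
$q = 9955$ ($q = 2 + 9953 = 9955$)
$\left(20450 + q\right) + 16972 = \left(20450 + 9955\right) + 16972 = 30405 + 16972 = 47377$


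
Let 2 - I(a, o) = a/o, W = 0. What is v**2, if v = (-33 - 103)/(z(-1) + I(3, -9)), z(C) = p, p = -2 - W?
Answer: 166464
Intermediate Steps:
I(a, o) = 2 - a/o
p = -2 (p = -2 - 1*0 = -2 + 0 = -2)
z(C) = -2
v = -408 (v = (-33 - 103)/(-2 + (2 - 1*3/(-9))) = -136/(-2 + (2 - 1*3*(-1/9))) = -136/(-2 + (2 + 1/3)) = -136/(-2 + 7/3) = -136/1/3 = -136*3 = -408)
v**2 = (-408)**2 = 166464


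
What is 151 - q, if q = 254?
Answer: -103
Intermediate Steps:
151 - q = 151 - 1*254 = 151 - 254 = -103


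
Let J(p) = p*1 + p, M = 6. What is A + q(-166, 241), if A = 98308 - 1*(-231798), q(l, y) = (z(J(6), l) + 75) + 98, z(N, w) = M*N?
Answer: 330351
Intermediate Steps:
J(p) = 2*p (J(p) = p + p = 2*p)
z(N, w) = 6*N
q(l, y) = 245 (q(l, y) = (6*(2*6) + 75) + 98 = (6*12 + 75) + 98 = (72 + 75) + 98 = 147 + 98 = 245)
A = 330106 (A = 98308 + 231798 = 330106)
A + q(-166, 241) = 330106 + 245 = 330351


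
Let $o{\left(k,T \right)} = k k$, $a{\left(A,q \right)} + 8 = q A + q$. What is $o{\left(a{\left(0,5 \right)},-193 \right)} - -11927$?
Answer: $11936$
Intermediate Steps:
$a{\left(A,q \right)} = -8 + q + A q$ ($a{\left(A,q \right)} = -8 + \left(q A + q\right) = -8 + \left(A q + q\right) = -8 + \left(q + A q\right) = -8 + q + A q$)
$o{\left(k,T \right)} = k^{2}$
$o{\left(a{\left(0,5 \right)},-193 \right)} - -11927 = \left(-8 + 5 + 0 \cdot 5\right)^{2} - -11927 = \left(-8 + 5 + 0\right)^{2} + 11927 = \left(-3\right)^{2} + 11927 = 9 + 11927 = 11936$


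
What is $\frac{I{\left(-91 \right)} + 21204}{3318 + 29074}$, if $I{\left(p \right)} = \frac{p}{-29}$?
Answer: $\frac{615007}{939368} \approx 0.6547$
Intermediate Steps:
$I{\left(p \right)} = - \frac{p}{29}$ ($I{\left(p \right)} = p \left(- \frac{1}{29}\right) = - \frac{p}{29}$)
$\frac{I{\left(-91 \right)} + 21204}{3318 + 29074} = \frac{\left(- \frac{1}{29}\right) \left(-91\right) + 21204}{3318 + 29074} = \frac{\frac{91}{29} + 21204}{32392} = \frac{615007}{29} \cdot \frac{1}{32392} = \frac{615007}{939368}$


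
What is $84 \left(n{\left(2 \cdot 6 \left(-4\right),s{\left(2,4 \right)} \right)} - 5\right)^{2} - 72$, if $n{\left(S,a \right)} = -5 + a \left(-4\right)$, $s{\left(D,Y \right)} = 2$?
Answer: $27144$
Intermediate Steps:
$n{\left(S,a \right)} = -5 - 4 a$
$84 \left(n{\left(2 \cdot 6 \left(-4\right),s{\left(2,4 \right)} \right)} - 5\right)^{2} - 72 = 84 \left(\left(-5 - 8\right) - 5\right)^{2} - 72 = 84 \left(-13 - 5\right)^{2} - 72 = 84 \left(-18\right)^{2} - 72 = 84 \cdot 324 - 72 = 27216 - 72 = 27144$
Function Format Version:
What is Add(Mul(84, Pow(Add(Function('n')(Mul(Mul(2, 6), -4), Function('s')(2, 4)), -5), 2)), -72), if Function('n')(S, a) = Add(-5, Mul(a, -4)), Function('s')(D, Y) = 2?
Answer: 27144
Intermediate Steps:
Function('n')(S, a) = Add(-5, Mul(-4, a))
Add(Mul(84, Pow(Add(Function('n')(Mul(Mul(2, 6), -4), Function('s')(2, 4)), -5), 2)), -72) = Add(Mul(84, Pow(Add(Add(-5, Mul(-4, 2)), -5), 2)), -72) = Add(Mul(84, Pow(Add(Add(-5, -8), -5), 2)), -72) = Add(Mul(84, Pow(Add(-13, -5), 2)), -72) = Add(Mul(84, Pow(-18, 2)), -72) = Add(Mul(84, 324), -72) = Add(27216, -72) = 27144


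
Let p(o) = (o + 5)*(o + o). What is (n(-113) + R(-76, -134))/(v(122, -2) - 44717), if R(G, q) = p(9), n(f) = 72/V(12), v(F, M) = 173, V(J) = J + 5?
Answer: -363/63104 ≈ -0.0057524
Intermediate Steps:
V(J) = 5 + J
n(f) = 72/17 (n(f) = 72/(5 + 12) = 72/17)
p(o) = 2*o*(5 + o) (p(o) = (5 + o)*(2*o) = 2*o*(5 + o))
R(G, q) = 252 (R(G, q) = 2*9*(5 + 9) = 2*9*14 = 252)
(n(-113) + R(-76, -134))/(v(122, -2) - 44717) = (72/17 + 252)/(173 - 44717) = (4356/17)/(-44544) = (4356/17)*(-1/44544) = -363/63104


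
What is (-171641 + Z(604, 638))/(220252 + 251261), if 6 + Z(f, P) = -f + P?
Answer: -171613/471513 ≈ -0.36396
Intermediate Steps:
Z(f, P) = -6 + P - f (Z(f, P) = -6 + (-f + P) = -6 + (P - f) = -6 + P - f)
(-171641 + Z(604, 638))/(220252 + 251261) = (-171641 + (-6 + 638 - 1*604))/(220252 + 251261) = (-171641 + (-6 + 638 - 604))/471513 = (-171641 + 28)*(1/471513) = -171613*1/471513 = -171613/471513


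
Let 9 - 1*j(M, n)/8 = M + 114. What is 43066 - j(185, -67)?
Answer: 45386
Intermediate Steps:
j(M, n) = -840 - 8*M (j(M, n) = 72 - 8*(M + 114) = 72 - 8*(114 + M) = 72 + (-912 - 8*M) = -840 - 8*M)
43066 - j(185, -67) = 43066 - (-840 - 8*185) = 43066 - (-840 - 1480) = 43066 - 1*(-2320) = 43066 + 2320 = 45386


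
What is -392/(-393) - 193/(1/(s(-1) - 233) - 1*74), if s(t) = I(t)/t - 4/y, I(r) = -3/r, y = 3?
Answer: 74659360/20707563 ≈ 3.6054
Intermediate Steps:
s(t) = -4/3 - 3/t**2 (s(t) = (-3/t)/t - 4/3 = -3/t**2 - 4*1/3 = -3/t**2 - 4/3 = -4/3 - 3/t**2)
-392/(-393) - 193/(1/(s(-1) - 233) - 1*74) = -392/(-393) - 193/(1/((-4/3 - 3/(-1)**2) - 233) - 1*74) = -392*(-1/393) - 193/(1/((-4/3 - 3*1) - 233) - 74) = 392/393 - 193/(1/((-4/3 - 3) - 233) - 74) = 392/393 - 193/(1/(-13/3 - 233) - 74) = 392/393 - 193/(1/(-712/3) - 74) = 392/393 - 193/(-3/712 - 74) = 392/393 - 193/(-52691/712) = 392/393 - 193*(-712/52691) = 392/393 + 137416/52691 = 74659360/20707563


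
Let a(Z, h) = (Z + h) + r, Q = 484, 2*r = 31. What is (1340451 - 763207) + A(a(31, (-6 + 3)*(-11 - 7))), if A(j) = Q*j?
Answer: 625886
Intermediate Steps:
r = 31/2 (r = (1/2)*31 = 31/2 ≈ 15.500)
a(Z, h) = 31/2 + Z + h (a(Z, h) = (Z + h) + 31/2 = 31/2 + Z + h)
A(j) = 484*j
(1340451 - 763207) + A(a(31, (-6 + 3)*(-11 - 7))) = (1340451 - 763207) + 484*(31/2 + 31 + (-6 + 3)*(-11 - 7)) = 577244 + 484*(31/2 + 31 - 3*(-18)) = 577244 + 484*(31/2 + 31 + 54) = 577244 + 484*(201/2) = 577244 + 48642 = 625886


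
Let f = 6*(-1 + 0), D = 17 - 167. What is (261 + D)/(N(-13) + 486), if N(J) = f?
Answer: 37/160 ≈ 0.23125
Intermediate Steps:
D = -150
f = -6 (f = 6*(-1) = -6)
N(J) = -6
(261 + D)/(N(-13) + 486) = (261 - 150)/(-6 + 486) = 111/480 = 111*(1/480) = 37/160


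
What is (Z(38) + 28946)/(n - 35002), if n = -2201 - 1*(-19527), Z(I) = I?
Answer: -7246/4419 ≈ -1.6397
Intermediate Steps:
n = 17326 (n = -2201 + 19527 = 17326)
(Z(38) + 28946)/(n - 35002) = (38 + 28946)/(17326 - 35002) = 28984/(-17676) = 28984*(-1/17676) = -7246/4419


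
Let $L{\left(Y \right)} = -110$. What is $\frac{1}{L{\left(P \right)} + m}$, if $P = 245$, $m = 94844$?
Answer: $\frac{1}{94734} \approx 1.0556 \cdot 10^{-5}$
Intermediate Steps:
$\frac{1}{L{\left(P \right)} + m} = \frac{1}{-110 + 94844} = \frac{1}{94734}$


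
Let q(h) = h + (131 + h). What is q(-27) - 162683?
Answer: -162606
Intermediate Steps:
q(h) = 131 + 2*h
q(-27) - 162683 = (131 + 2*(-27)) - 162683 = (131 - 54) - 162683 = 77 - 162683 = -162606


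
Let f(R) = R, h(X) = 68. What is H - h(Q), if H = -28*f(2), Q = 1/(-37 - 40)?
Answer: -124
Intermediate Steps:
Q = -1/77 (Q = 1/(-77) = -1/77 ≈ -0.012987)
H = -56 (H = -28*2 = -56)
H - h(Q) = -56 - 1*68 = -56 - 68 = -124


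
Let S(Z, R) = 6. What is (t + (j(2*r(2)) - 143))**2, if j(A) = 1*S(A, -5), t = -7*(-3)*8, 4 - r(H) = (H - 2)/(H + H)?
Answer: 961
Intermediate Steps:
r(H) = 4 - (-2 + H)/(2*H) (r(H) = 4 - (H - 2)/(H + H) = 4 - (-2 + H)/(2*H))
t = 168 (t = 21*8 = 168)
j(A) = 6 (j(A) = 1*6 = 6)
(t + (j(2*r(2)) - 143))**2 = (168 + (6 - 143))**2 = (168 - 137)**2 = 31**2 = 961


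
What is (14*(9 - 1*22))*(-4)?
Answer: 728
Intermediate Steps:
(14*(9 - 1*22))*(-4) = (14*(9 - 22))*(-4) = (14*(-13))*(-4) = -182*(-4) = 728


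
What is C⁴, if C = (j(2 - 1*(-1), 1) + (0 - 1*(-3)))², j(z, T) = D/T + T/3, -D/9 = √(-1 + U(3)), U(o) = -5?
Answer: 144986708732176/6561 + 5647655393920*I*√6/243 ≈ 2.2098e+10 + 5.693e+10*I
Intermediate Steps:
D = -9*I*√6 (D = -9*√(-1 - 5) = -9*I*√6 ≈ -22.045*I)
j(z, T) = T/3 - 9*I*√6/T (j(z, T) = (-9*I*√6)/T + T/3 = -9*I*√6/T + T*(⅓) = -9*I*√6/T + T/3 = T/3 - 9*I*√6/T)
C = (10/3 - 9*I*√6)² (C = (((⅓)*1 - 9*I*√6/1) + (0 - 1*(-3)))² = ((⅓ - 9*I*√6*1) + (0 + 3))² = ((⅓ - 9*I*√6) + 3)² = (10/3 - 9*I*√6)² ≈ -474.89 - 146.97*I)
C⁴ = ((10 - 27*I*√6)²/9)⁴ = (10 - 27*I*√6)⁸/6561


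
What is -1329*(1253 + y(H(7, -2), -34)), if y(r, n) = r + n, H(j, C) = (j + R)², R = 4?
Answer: -1780860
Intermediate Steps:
H(j, C) = (4 + j)² (H(j, C) = (j + 4)² = (4 + j)²)
y(r, n) = n + r
-1329*(1253 + y(H(7, -2), -34)) = -1329*(1253 + (-34 + (4 + 7)²)) = -1329*(1253 + (-34 + 11²)) = -1329*(1253 + (-34 + 121)) = -1329*(1253 + 87) = -1329*1340 = -1780860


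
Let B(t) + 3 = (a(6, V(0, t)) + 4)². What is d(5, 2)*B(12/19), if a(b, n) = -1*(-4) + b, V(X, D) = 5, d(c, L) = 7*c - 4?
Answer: 5983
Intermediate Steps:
d(c, L) = -4 + 7*c
a(b, n) = 4 + b
B(t) = 193 (B(t) = -3 + ((4 + 6) + 4)² = -3 + (10 + 4)² = -3 + 14² = -3 + 196 = 193)
d(5, 2)*B(12/19) = (-4 + 7*5)*193 = (-4 + 35)*193 = 31*193 = 5983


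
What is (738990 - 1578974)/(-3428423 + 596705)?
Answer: 419992/1415859 ≈ 0.29663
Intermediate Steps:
(738990 - 1578974)/(-3428423 + 596705) = -839984/(-2831718) = -839984*(-1/2831718) = 419992/1415859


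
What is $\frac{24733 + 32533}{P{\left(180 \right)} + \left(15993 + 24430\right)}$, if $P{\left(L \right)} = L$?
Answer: $\frac{3014}{2137} \approx 1.4104$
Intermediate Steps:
$\frac{24733 + 32533}{P{\left(180 \right)} + \left(15993 + 24430\right)} = \frac{24733 + 32533}{180 + \left(15993 + 24430\right)} = \frac{57266}{180 + 40423} = \frac{57266}{40603} = 57266 \cdot \frac{1}{40603} = \frac{3014}{2137}$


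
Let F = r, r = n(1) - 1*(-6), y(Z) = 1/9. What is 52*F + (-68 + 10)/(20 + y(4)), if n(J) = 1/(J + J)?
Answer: 60656/181 ≈ 335.12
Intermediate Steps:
n(J) = 1/(2*J)
y(Z) = ⅑
r = 13/2 (r = (½)/1 - 1*(-6) = (½)*1 + 6 = ½ + 6 = 13/2 ≈ 6.5000)
F = 13/2 ≈ 6.5000
52*F + (-68 + 10)/(20 + y(4)) = 52*(13/2) + (-68 + 10)/(20 + ⅑) = 338 - 58/181/9 = 338 - 58*9/181 = 338 - 522/181 = 60656/181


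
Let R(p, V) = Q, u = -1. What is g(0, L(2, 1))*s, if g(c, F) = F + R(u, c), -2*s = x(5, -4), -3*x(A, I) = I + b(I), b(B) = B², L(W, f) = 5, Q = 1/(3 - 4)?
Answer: 8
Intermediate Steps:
Q = -1 (Q = 1/(-1) = -1)
R(p, V) = -1
x(A, I) = -I/3 - I²/3 (x(A, I) = -(I + I²)/3 = -I/3 - I²/3)
s = 2 (s = -(-4)*(-1 - 1*(-4))/6 = -(-4)*(-1 + 4)/6 = -(-4)*3/6 = -½*(-4) = 2)
g(c, F) = -1 + F (g(c, F) = F - 1 = -1 + F)
g(0, L(2, 1))*s = (-1 + 5)*2 = 4*2 = 8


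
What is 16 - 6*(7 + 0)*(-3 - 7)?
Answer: 436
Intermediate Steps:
16 - 6*(7 + 0)*(-3 - 7) = 16 - 42*(-10) = 16 - 6*(-70) = 16 + 420 = 436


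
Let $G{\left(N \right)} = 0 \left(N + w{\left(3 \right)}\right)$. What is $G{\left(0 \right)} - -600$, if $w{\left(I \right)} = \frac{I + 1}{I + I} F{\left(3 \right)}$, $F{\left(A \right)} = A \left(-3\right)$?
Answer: $600$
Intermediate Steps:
$F{\left(A \right)} = - 3 A$
$w{\left(I \right)} = - \frac{9 \left(1 + I\right)}{2 I}$ ($w{\left(I \right)} = \frac{I + 1}{I + I} \left(\left(-3\right) 3\right) = \frac{1 + I}{2 I} \left(-9\right) = - \frac{9 \left(1 + I\right)}{2 I}$)
$G{\left(N \right)} = 0$ ($G{\left(N \right)} = 0 \left(N + \frac{9 \left(-1 - 3\right)}{2 \cdot 3}\right) = 0 \left(N + \frac{9}{2} \cdot \frac{1}{3} \left(-1 - 3\right)\right) = 0 \left(N + \frac{9}{2} \cdot \frac{1}{3} \left(-4\right)\right) = 0 \left(N - 6\right) = 0 \left(-6 + N\right) = 0$)
$G{\left(0 \right)} - -600 = 0 - -600 = 0 + 600 = 600$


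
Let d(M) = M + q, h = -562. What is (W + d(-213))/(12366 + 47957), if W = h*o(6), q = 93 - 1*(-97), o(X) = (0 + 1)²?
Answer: -585/60323 ≈ -0.0096978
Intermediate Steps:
o(X) = 1 (o(X) = 1² = 1)
q = 190 (q = 93 + 97 = 190)
d(M) = 190 + M (d(M) = M + 190 = 190 + M)
W = -562 (W = -562*1 = -562)
(W + d(-213))/(12366 + 47957) = (-562 + (190 - 213))/(12366 + 47957) = (-562 - 23)/60323 = -585*1/60323 = -585/60323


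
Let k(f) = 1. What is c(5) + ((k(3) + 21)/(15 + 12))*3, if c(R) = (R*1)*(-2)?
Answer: -68/9 ≈ -7.5556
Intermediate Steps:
c(R) = -2*R (c(R) = R*(-2) = -2*R)
c(5) + ((k(3) + 21)/(15 + 12))*3 = -2*5 + ((1 + 21)/(15 + 12))*3 = -10 + (22/27)*3 = -10 + 22/9 = -68/9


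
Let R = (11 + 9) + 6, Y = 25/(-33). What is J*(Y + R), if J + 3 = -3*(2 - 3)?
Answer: 0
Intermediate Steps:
Y = -25/33 (Y = 25*(-1/33) = -25/33 ≈ -0.75758)
R = 26 (R = 20 + 6 = 26)
J = 0 (J = -3 - 3*(2 - 3) = -3 - 3*(-1) = -3 + 3 = 0)
J*(Y + R) = 0*(-25/33 + 26) = 0*(833/33) = 0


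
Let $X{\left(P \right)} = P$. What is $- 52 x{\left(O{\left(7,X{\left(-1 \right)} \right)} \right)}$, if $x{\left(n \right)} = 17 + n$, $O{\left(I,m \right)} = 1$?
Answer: $-936$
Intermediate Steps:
$- 52 x{\left(O{\left(7,X{\left(-1 \right)} \right)} \right)} = - 52 \left(17 + 1\right) = \left(-52\right) 18 = -936$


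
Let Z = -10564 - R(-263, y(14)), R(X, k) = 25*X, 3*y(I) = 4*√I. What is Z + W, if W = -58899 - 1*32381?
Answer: -95269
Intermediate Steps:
y(I) = 4*√I/3 (y(I) = (4*√I)/3 = 4*√I/3)
W = -91280 (W = -58899 - 32381 = -91280)
Z = -3989 (Z = -10564 - 25*(-263) = -10564 - 1*(-6575) = -10564 + 6575 = -3989)
Z + W = -3989 - 91280 = -95269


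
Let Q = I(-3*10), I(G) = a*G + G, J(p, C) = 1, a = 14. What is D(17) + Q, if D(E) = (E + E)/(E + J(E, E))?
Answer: -4033/9 ≈ -448.11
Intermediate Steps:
D(E) = 2*E/(1 + E) (D(E) = (E + E)/(E + 1) = (2*E)/(1 + E) = 2*E/(1 + E))
I(G) = 15*G (I(G) = 14*G + G = 15*G)
Q = -450 (Q = 15*(-3*10) = 15*(-30) = -450)
D(17) + Q = 2*17/(1 + 17) - 450 = 2*17/18 - 450 = 2*17*(1/18) - 450 = 17/9 - 450 = -4033/9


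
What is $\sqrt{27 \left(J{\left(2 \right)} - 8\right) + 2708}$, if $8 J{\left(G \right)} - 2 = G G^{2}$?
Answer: $\frac{\sqrt{10103}}{2} \approx 50.257$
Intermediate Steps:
$J{\left(G \right)} = \frac{1}{4} + \frac{G^{3}}{8}$ ($J{\left(G \right)} = \frac{1}{4} + \frac{G G^{2}}{8} = \frac{1}{4} + \frac{G^{3}}{8}$)
$\sqrt{27 \left(J{\left(2 \right)} - 8\right) + 2708} = \sqrt{27 \left(\left(\frac{1}{4} + \frac{2^{3}}{8}\right) - 8\right) + 2708} = \sqrt{27 \left(\left(\frac{1}{4} + \frac{1}{8} \cdot 8\right) - 8\right) + 2708} = \sqrt{27 \left(\left(\frac{1}{4} + 1\right) - 8\right) + 2708} = \sqrt{27 \left(\frac{5}{4} - 8\right) + 2708} = \sqrt{27 \left(- \frac{27}{4}\right) + 2708} = \sqrt{- \frac{729}{4} + 2708} = \sqrt{\frac{10103}{4}} = \frac{\sqrt{10103}}{2}$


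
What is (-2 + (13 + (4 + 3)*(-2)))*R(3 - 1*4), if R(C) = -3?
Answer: 9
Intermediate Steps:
(-2 + (13 + (4 + 3)*(-2)))*R(3 - 1*4) = (-2 + (13 + (4 + 3)*(-2)))*(-3) = (-2 + (13 + 7*(-2)))*(-3) = (-2 + (13 - 14))*(-3) = (-2 - 1)*(-3) = -3*(-3) = 9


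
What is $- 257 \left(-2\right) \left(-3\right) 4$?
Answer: $-6168$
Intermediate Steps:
$- 257 \left(-2\right) \left(-3\right) 4 = - 257 \cdot 6 \cdot 4 = \left(-257\right) 24 = -6168$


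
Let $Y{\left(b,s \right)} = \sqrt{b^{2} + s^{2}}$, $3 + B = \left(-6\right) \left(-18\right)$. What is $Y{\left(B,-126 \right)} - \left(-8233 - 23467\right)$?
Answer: $31700 + 21 \sqrt{61} \approx 31864.0$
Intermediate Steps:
$B = 105$ ($B = -3 - -108 = -3 + 108 = 105$)
$Y{\left(B,-126 \right)} - \left(-8233 - 23467\right) = \sqrt{105^{2} + \left(-126\right)^{2}} - \left(-8233 - 23467\right) = \sqrt{11025 + 15876} - -31700 = \sqrt{26901} + 31700 = 21 \sqrt{61} + 31700 = 31700 + 21 \sqrt{61}$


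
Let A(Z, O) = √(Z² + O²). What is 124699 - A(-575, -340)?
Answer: 124699 - 5*√17849 ≈ 1.2403e+5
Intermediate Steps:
A(Z, O) = √(O² + Z²)
124699 - A(-575, -340) = 124699 - √((-340)² + (-575)²) = 124699 - √(115600 + 330625) = 124699 - √446225 = 124699 - 5*√17849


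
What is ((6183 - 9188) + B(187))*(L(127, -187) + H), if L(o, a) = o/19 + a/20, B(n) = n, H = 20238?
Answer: -10834402643/190 ≈ -5.7023e+7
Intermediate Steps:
L(o, a) = o/19 + a/20 (L(o, a) = o*(1/19) + a*(1/20) = o/19 + a/20)
((6183 - 9188) + B(187))*(L(127, -187) + H) = ((6183 - 9188) + 187)*(((1/19)*127 + (1/20)*(-187)) + 20238) = (-3005 + 187)*((127/19 - 187/20) + 20238) = -2818*(-1013/380 + 20238) = -2818*7689427/380 = -10834402643/190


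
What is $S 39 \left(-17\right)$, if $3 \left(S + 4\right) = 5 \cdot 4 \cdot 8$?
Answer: $-32708$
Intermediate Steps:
$S = \frac{148}{3}$ ($S = -4 + \frac{5 \cdot 4 \cdot 8}{3} = -4 + \frac{20 \cdot 8}{3} = -4 + \frac{1}{3} \cdot 160 = -4 + \frac{160}{3} = \frac{148}{3} \approx 49.333$)
$S 39 \left(-17\right) = \frac{148}{3} \cdot 39 \left(-17\right) = 1924 \left(-17\right) = -32708$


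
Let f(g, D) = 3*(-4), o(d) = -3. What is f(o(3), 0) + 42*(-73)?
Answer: -3078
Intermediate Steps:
f(g, D) = -12
f(o(3), 0) + 42*(-73) = -12 + 42*(-73) = -12 - 3066 = -3078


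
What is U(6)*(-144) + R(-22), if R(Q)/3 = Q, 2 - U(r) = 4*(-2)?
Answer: -1506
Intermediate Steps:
U(r) = 10 (U(r) = 2 - 4*(-2) = 2 - 1*(-8) = 2 + 8 = 10)
R(Q) = 3*Q
U(6)*(-144) + R(-22) = 10*(-144) + 3*(-22) = -1440 - 66 = -1506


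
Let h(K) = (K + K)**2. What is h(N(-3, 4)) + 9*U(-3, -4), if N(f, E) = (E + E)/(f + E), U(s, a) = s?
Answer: 229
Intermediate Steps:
N(f, E) = 2*E/(E + f) (N(f, E) = (2*E)/(E + f) = 2*E/(E + f))
h(K) = 4*K**2 (h(K) = (2*K)**2 = 4*K**2)
h(N(-3, 4)) + 9*U(-3, -4) = 4*(2*4/(4 - 3))**2 + 9*(-3) = 4*(2*4/1)**2 - 27 = 4*(2*4*1)**2 - 27 = 4*8**2 - 27 = 4*64 - 27 = 256 - 27 = 229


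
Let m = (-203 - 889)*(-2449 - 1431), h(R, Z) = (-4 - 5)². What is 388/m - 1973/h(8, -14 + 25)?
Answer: -7181693/294840 ≈ -24.358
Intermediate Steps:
h(R, Z) = 81 (h(R, Z) = (-9)² = 81)
m = 4236960 (m = -1092*(-3880) = 4236960)
388/m - 1973/h(8, -14 + 25) = 388/4236960 - 1973/81 = 388*(1/4236960) - 1973*1/81 = 1/10920 - 1973/81 = -7181693/294840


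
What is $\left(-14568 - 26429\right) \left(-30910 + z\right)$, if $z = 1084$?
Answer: $1222776522$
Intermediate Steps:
$\left(-14568 - 26429\right) \left(-30910 + z\right) = \left(-14568 - 26429\right) \left(-30910 + 1084\right) = \left(-40997\right) \left(-29826\right) = 1222776522$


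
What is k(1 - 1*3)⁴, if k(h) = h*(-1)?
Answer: 16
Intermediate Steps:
k(h) = -h
k(1 - 1*3)⁴ = (-(1 - 1*3))⁴ = (-(1 - 3))⁴ = (-1*(-2))⁴ = 2⁴ = 16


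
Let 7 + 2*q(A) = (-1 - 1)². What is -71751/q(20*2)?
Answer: 47834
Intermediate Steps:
q(A) = -3/2 (q(A) = -7/2 + (-1 - 1)²/2 = -7/2 + (½)*(-2)² = -7/2 + (½)*4 = -7/2 + 2 = -3/2)
-71751/q(20*2) = -71751/(-3/2) = -71751*(-⅔) = 47834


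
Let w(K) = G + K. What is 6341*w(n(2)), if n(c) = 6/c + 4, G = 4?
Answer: 69751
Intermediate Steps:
n(c) = 4 + 6/c
w(K) = 4 + K
6341*w(n(2)) = 6341*(4 + (4 + 6/2)) = 6341*(4 + (4 + 6*(½))) = 6341*(4 + (4 + 3)) = 6341*(4 + 7) = 6341*11 = 69751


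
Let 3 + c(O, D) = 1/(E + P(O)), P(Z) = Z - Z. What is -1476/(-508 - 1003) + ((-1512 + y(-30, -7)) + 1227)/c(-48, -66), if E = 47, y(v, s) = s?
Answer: 5235901/52885 ≈ 99.005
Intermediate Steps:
P(Z) = 0
c(O, D) = -140/47 (c(O, D) = -3 + 1/(47 + 0) = -3 + 1/47 = -140/47)
-1476/(-508 - 1003) + ((-1512 + y(-30, -7)) + 1227)/c(-48, -66) = -1476/(-508 - 1003) + ((-1512 - 7) + 1227)/(-140/47) = -1476/(-1511) + (-1519 + 1227)*(-47/140) = -1476*(-1/1511) - 292*(-47/140) = 1476/1511 + 3431/35 = 5235901/52885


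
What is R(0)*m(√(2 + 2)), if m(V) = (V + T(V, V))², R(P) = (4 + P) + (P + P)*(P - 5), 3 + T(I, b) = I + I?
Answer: 36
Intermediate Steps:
T(I, b) = -3 + 2*I (T(I, b) = -3 + (I + I) = -3 + 2*I)
R(P) = 4 + P + 2*P*(-5 + P) (R(P) = (4 + P) + (2*P)*(-5 + P) = (4 + P) + 2*P*(-5 + P) = 4 + P + 2*P*(-5 + P))
m(V) = (-3 + 3*V)² (m(V) = (V + (-3 + 2*V))² = (-3 + 3*V)²)
R(0)*m(√(2 + 2)) = (4 - 9*0 + 2*0²)*(9*(-1 + √(2 + 2))²) = (4 + 0 + 2*0)*(9*(-1 + √4)²) = (4 + 0 + 0)*(9*(-1 + 2)²) = 4*(9*1²) = 4*(9*1) = 4*9 = 36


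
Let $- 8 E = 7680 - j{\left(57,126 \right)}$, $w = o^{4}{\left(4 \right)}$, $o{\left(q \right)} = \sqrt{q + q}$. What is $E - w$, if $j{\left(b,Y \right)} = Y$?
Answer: $- \frac{4033}{4} \approx -1008.3$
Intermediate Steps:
$o{\left(q \right)} = \sqrt{2} \sqrt{q}$ ($o{\left(q \right)} = \sqrt{2 q} = \sqrt{2} \sqrt{q}$)
$w = 64$ ($w = \left(\sqrt{2} \sqrt{4}\right)^{4} = \left(\sqrt{2} \cdot 2\right)^{4} = \left(2 \sqrt{2}\right)^{4} = 64$)
$E = - \frac{3777}{4}$ ($E = - \frac{7680 - 126}{8} = \left(- \frac{1}{8}\right) 7554 = - \frac{3777}{4} \approx -944.25$)
$E - w = - \frac{3777}{4} - 64 = - \frac{4033}{4}$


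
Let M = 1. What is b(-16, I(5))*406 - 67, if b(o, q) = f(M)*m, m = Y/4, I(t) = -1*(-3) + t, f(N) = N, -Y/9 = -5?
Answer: 9001/2 ≈ 4500.5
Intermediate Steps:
Y = 45 (Y = -9*(-5) = 45)
I(t) = 3 + t
m = 45/4 ≈ 11.250
b(o, q) = 45/4 (b(o, q) = 1*(45/4) = 45/4)
b(-16, I(5))*406 - 67 = (45/4)*406 - 67 = 9135/2 - 67 = 9001/2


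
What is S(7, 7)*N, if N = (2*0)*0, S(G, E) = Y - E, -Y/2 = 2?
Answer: 0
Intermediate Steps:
Y = -4 (Y = -2*2 = -4)
S(G, E) = -4 - E
N = 0 (N = 0*0 = 0)
S(7, 7)*N = (-4 - 1*7)*0 = (-4 - 7)*0 = -11*0 = 0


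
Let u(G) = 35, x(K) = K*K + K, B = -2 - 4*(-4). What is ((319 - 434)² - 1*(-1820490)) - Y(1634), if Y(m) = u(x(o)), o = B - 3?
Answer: 1833680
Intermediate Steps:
B = 14 (B = -2 + 16 = 14)
o = 11 (o = 14 - 3 = 11)
x(K) = K + K² (x(K) = K² + K = K + K²)
Y(m) = 35
((319 - 434)² - 1*(-1820490)) - Y(1634) = ((319 - 434)² - 1*(-1820490)) - 1*35 = ((-115)² + 1820490) - 35 = (13225 + 1820490) - 35 = 1833715 - 35 = 1833680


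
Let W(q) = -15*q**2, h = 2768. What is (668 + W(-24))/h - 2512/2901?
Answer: -7519997/2007492 ≈ -3.7460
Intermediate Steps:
(668 + W(-24))/h - 2512/2901 = (668 - 15*(-24)**2)/2768 - 2512/2901 = (668 - 15*576)*(1/2768) - 2512*1/2901 = (668 - 8640)*(1/2768) - 2512/2901 = -7972*1/2768 - 2512/2901 = -1993/692 - 2512/2901 = -7519997/2007492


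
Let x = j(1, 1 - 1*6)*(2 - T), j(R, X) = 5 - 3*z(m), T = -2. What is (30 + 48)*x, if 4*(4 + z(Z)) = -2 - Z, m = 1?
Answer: 6006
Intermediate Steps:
z(Z) = -9/2 - Z/4 (z(Z) = -4 + (-2 - Z)/4 = -4 + (-½ - Z/4) = -9/2 - Z/4)
j(R, X) = 77/4 (j(R, X) = 5 - 3*(-9/2 - ¼*1) = 5 - 3*(-9/2 - ¼) = 5 - 3*(-19/4) = 5 + 57/4 = 77/4)
x = 77 (x = 77*(2 - 1*(-2))/4 = 77*(2 + 2)/4 = (77/4)*4 = 77)
(30 + 48)*x = (30 + 48)*77 = 78*77 = 6006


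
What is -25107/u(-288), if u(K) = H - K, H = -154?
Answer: -25107/134 ≈ -187.37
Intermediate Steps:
u(K) = -154 - K
-25107/u(-288) = -25107/(-154 - 1*(-288)) = -25107/(-154 + 288) = -25107/134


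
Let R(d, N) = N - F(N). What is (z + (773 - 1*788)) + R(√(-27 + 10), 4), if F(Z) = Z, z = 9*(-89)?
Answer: -816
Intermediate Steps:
z = -801
R(d, N) = 0 (R(d, N) = N - N = 0)
(z + (773 - 1*788)) + R(√(-27 + 10), 4) = (-801 + (773 - 1*788)) + 0 = (-801 + (773 - 788)) + 0 = (-801 - 15) + 0 = -816 + 0 = -816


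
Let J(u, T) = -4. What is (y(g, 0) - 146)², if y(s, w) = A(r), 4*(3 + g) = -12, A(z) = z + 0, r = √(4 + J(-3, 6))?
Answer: 21316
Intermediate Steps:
r = 0 (r = √(4 - 4) = √0 = 0)
A(z) = z
g = -6 (g = -3 + (¼)*(-12) = -3 - 3 = -6)
y(s, w) = 0
(y(g, 0) - 146)² = (0 - 146)² = (-146)² = 21316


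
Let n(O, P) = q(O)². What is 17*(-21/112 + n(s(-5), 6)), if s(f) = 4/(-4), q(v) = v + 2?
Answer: 221/16 ≈ 13.813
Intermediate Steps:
q(v) = 2 + v
s(f) = -1 (s(f) = 4*(-¼) = -1)
n(O, P) = (2 + O)²
17*(-21/112 + n(s(-5), 6)) = 17*(-21/112 + (2 - 1)²) = 17*(-21*1/112 + 1²) = 17*(-3/16 + 1) = 17*(13/16) = 221/16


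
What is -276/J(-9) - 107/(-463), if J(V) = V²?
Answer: -39707/12501 ≈ -3.1763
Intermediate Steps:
-276/J(-9) - 107/(-463) = -276/((-9)²) - 107/(-463) = -276/81 - 107*(-1/463) = -276*1/81 + 107/463 = -92/27 + 107/463 = -39707/12501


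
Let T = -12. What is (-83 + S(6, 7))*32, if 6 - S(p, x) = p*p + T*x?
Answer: -928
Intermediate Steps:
S(p, x) = 6 - p² + 12*x (S(p, x) = 6 - (p*p - 12*x) = 6 - (p² - 12*x) = 6 + (-p² + 12*x) = 6 - p² + 12*x)
(-83 + S(6, 7))*32 = (-83 + (6 - 1*6² + 12*7))*32 = (-83 + (6 - 1*36 + 84))*32 = (-83 + (6 - 36 + 84))*32 = (-83 + 54)*32 = -29*32 = -928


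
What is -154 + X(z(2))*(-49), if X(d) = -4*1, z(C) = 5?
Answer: 42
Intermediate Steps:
X(d) = -4
-154 + X(z(2))*(-49) = -154 - 4*(-49) = -154 + 196 = 42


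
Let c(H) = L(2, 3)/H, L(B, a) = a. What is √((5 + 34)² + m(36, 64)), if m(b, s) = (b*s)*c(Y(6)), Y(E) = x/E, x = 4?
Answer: 3*√1321 ≈ 109.04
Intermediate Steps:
Y(E) = 4/E
c(H) = 3/H
m(b, s) = 9*b*s/2 (m(b, s) = (b*s)*(3/((4/6))) = (b*s)*(3/((4*(⅙)))) = (b*s)*(3/(⅔)) = (b*s)*(3*(3/2)) = (b*s)*(9/2) = 9*b*s/2)
√((5 + 34)² + m(36, 64)) = √((5 + 34)² + (9/2)*36*64) = √(39² + 10368) = √(1521 + 10368) = √11889 = 3*√1321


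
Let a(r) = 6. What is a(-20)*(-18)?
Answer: -108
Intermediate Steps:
a(-20)*(-18) = 6*(-18) = -108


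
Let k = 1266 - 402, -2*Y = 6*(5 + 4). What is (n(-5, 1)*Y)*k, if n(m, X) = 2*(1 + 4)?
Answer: -233280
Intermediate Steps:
n(m, X) = 10 (n(m, X) = 2*5 = 10)
Y = -27 (Y = -3*(5 + 4) = -3*9 = -1/2*54 = -27)
k = 864
(n(-5, 1)*Y)*k = (10*(-27))*864 = -270*864 = -233280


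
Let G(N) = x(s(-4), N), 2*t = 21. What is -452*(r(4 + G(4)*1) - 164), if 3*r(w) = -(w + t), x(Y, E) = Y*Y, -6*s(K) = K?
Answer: 2062250/27 ≈ 76380.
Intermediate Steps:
t = 21/2 (t = (½)*21 = 21/2 ≈ 10.500)
s(K) = -K/6
x(Y, E) = Y²
G(N) = 4/9 (G(N) = (-⅙*(-4))² = (⅔)² = 4/9)
r(w) = -7/2 - w/3 (r(w) = (-(w + 21/2))/3 = (-(21/2 + w))/3 = (-21/2 - w)/3 = -7/2 - w/3)
-452*(r(4 + G(4)*1) - 164) = -452*((-7/2 - (4 + (4/9)*1)/3) - 164) = -452*((-7/2 - (4 + 4/9)/3) - 164) = -452*((-7/2 - ⅓*40/9) - 164) = -452*((-7/2 - 40/27) - 164) = -452*(-269/54 - 164) = -452*(-9125/54) = 2062250/27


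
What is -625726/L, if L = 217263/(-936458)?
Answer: 585966118508/217263 ≈ 2.6970e+6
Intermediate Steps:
L = -217263/936458 (L = 217263*(-1/936458) = -217263/936458 ≈ -0.23201)
-625726/L = -625726/(-217263/936458) = -625726*(-936458/217263) = 585966118508/217263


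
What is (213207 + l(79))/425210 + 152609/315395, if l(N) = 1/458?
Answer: 12103593053477/12284394288220 ≈ 0.98528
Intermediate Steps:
l(N) = 1/458
(213207 + l(79))/425210 + 152609/315395 = (213207 + 1/458)/425210 + 152609/315395 = (97648807/458)*(1/425210) + 152609*(1/315395) = 97648807/194746180 + 152609/315395 = 12103593053477/12284394288220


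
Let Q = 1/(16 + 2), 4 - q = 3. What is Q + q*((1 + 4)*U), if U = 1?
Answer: 91/18 ≈ 5.0556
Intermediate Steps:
q = 1 (q = 4 - 1*3 = 4 - 3 = 1)
Q = 1/18 ≈ 0.055556
Q + q*((1 + 4)*U) = 1/18 + 1*((1 + 4)*1) = 1/18 + 1*(5*1) = 1/18 + 1*5 = 1/18 + 5 = 91/18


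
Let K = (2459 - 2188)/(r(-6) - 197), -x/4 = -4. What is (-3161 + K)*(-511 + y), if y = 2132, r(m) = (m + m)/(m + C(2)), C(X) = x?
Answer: -5080061626/991 ≈ -5.1262e+6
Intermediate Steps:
x = 16 (x = -4*(-4) = 16)
C(X) = 16
r(m) = 2*m/(16 + m) (r(m) = (m + m)/(m + 16) = (2*m)/(16 + m) = 2*m/(16 + m))
K = -1355/991 (K = (2459 - 2188)/(2*(-6)/(16 - 6) - 197) = 271/(2*(-6)/10 - 197) = 271/(2*(-6)*(⅒) - 197) = 271/(-6/5 - 197) = 271/(-991/5) = 271*(-5/991) = -1355/991 ≈ -1.3673)
(-3161 + K)*(-511 + y) = (-3161 - 1355/991)*(-511 + 2132) = -3133906/991*1621 = -5080061626/991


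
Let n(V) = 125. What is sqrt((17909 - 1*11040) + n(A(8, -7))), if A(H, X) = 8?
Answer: sqrt(6994) ≈ 83.630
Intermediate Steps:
sqrt((17909 - 1*11040) + n(A(8, -7))) = sqrt((17909 - 1*11040) + 125) = sqrt((17909 - 11040) + 125) = sqrt(6869 + 125) = sqrt(6994)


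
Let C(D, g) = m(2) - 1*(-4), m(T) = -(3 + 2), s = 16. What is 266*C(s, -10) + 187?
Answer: -79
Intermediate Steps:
m(T) = -5 (m(T) = -1*5 = -5)
C(D, g) = -1 (C(D, g) = -5 - 1*(-4) = -5 + 4 = -1)
266*C(s, -10) + 187 = 266*(-1) + 187 = -266 + 187 = -79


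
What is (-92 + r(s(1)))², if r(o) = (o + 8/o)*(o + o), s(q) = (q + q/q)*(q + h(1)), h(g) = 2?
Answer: 16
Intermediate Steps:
s(q) = (1 + q)*(2 + q) (s(q) = (q + q/q)*(q + 2) = (q + 1)*(2 + q) = (1 + q)*(2 + q))
r(o) = 2*o*(o + 8/o) (r(o) = (o + 8/o)*(2*o) = 2*o*(o + 8/o))
(-92 + r(s(1)))² = (-92 + (16 + 2*(2 + 1² + 3*1)²))² = (-92 + (16 + 2*(2 + 1 + 3)²))² = (-92 + (16 + 2*6²))² = (-92 + (16 + 2*36))² = (-92 + (16 + 72))² = (-92 + 88)² = (-4)² = 16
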